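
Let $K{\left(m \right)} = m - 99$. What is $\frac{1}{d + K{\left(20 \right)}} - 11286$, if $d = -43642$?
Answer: $- \frac{493435207}{43721} \approx -11286.0$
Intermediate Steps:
$K{\left(m \right)} = -99 + m$ ($K{\left(m \right)} = m - 99 = -99 + m$)
$\frac{1}{d + K{\left(20 \right)}} - 11286 = \frac{1}{-43642 + \left(-99 + 20\right)} - 11286 = \frac{1}{-43642 - 79} - 11286 = \frac{1}{-43721} - 11286 = - \frac{1}{43721} - 11286 = - \frac{493435207}{43721}$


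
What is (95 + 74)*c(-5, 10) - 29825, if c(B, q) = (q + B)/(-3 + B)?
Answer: -239445/8 ≈ -29931.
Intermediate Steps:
c(B, q) = (B + q)/(-3 + B)
(95 + 74)*c(-5, 10) - 29825 = (95 + 74)*((-5 + 10)/(-3 - 5)) - 29825 = 169*(5/(-8)) - 29825 = 169*(-1/8*5) - 29825 = 169*(-5/8) - 29825 = -845/8 - 29825 = -239445/8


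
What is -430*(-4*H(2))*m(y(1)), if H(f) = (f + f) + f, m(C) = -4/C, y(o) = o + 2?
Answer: -13760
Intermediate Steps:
y(o) = 2 + o
H(f) = 3*f (H(f) = 2*f + f = 3*f)
-430*(-4*H(2))*m(y(1)) = -430*(-12*2)*(-4/(2 + 1)) = -430*(-4*6)*(-4/3) = -(-10320)*(-4*⅓) = -(-10320)*(-4)/3 = -430*32 = -13760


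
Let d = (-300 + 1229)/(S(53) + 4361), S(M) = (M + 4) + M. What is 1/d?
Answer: 4471/929 ≈ 4.8127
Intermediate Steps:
S(M) = 4 + 2*M (S(M) = (4 + M) + M = 4 + 2*M)
d = 929/4471 (d = (-300 + 1229)/((4 + 2*53) + 4361) = 929/((4 + 106) + 4361) = 929/(110 + 4361) = 929/4471 ≈ 0.20778)
1/d = 1/(929/4471) = 4471/929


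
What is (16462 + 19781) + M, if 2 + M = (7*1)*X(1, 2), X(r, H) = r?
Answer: 36248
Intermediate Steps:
M = 5 (M = -2 + (7*1)*1 = -2 + 7*1 = -2 + 7 = 5)
(16462 + 19781) + M = (16462 + 19781) + 5 = 36243 + 5 = 36248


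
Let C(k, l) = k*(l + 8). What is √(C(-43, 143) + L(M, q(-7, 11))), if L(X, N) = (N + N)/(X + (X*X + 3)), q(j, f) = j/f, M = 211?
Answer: 3*I*√174696075591235/492085 ≈ 80.579*I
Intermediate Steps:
L(X, N) = 2*N/(3 + X + X²) (L(X, N) = (2*N)/(X + (X² + 3)) = (2*N)/(X + (3 + X²)) = (2*N)/(3 + X + X²) = 2*N/(3 + X + X²))
C(k, l) = k*(8 + l)
√(C(-43, 143) + L(M, q(-7, 11))) = √(-43*(8 + 143) + 2*(-7/11)/(3 + 211 + 211²)) = √(-43*151 + 2*(-7*1/11)/(3 + 211 + 44521)) = √(-6493 + 2*(-7/11)/44735) = √(-6493 + 2*(-7/11)*(1/44735)) = √(-6493 - 14/492085) = √(-3195107919/492085) = 3*I*√174696075591235/492085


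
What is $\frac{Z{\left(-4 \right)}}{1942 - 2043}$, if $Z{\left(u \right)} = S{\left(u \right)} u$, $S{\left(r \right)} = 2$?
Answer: $\frac{8}{101} \approx 0.079208$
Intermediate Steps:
$Z{\left(u \right)} = 2 u$
$\frac{Z{\left(-4 \right)}}{1942 - 2043} = \frac{2 \left(-4\right)}{1942 - 2043} = - \frac{8}{-101} = \left(-8\right) \left(- \frac{1}{101}\right) = \frac{8}{101}$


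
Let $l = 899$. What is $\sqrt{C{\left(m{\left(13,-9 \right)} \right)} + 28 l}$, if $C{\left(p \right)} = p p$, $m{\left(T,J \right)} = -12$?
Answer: $2 \sqrt{6329} \approx 159.11$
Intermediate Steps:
$C{\left(p \right)} = p^{2}$
$\sqrt{C{\left(m{\left(13,-9 \right)} \right)} + 28 l} = \sqrt{\left(-12\right)^{2} + 28 \cdot 899} = \sqrt{144 + 25172} = \sqrt{25316} = 2 \sqrt{6329}$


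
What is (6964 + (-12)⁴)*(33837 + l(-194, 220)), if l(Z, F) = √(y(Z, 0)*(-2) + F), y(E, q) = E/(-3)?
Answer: 937284900 + 110800*√51/3 ≈ 9.3755e+8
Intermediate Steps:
y(E, q) = -E/3 (y(E, q) = E*(-⅓) = -E/3)
l(Z, F) = √(F + 2*Z/3) (l(Z, F) = √(-Z/3*(-2) + F) = √(2*Z/3 + F) = √(F + 2*Z/3))
(6964 + (-12)⁴)*(33837 + l(-194, 220)) = (6964 + (-12)⁴)*(33837 + √(6*(-194) + 9*220)/3) = (6964 + 20736)*(33837 + √(-1164 + 1980)/3) = 27700*(33837 + √816/3) = 27700*(33837 + (4*√51)/3) = 27700*(33837 + 4*√51/3) = 937284900 + 110800*√51/3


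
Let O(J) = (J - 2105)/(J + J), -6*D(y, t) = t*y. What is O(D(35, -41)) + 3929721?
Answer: 2255657615/574 ≈ 3.9297e+6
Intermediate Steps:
D(y, t) = -t*y/6
O(J) = (-2105 + J)/(2*J) (O(J) = (-2105 + J)/((2*J)) = (-2105 + J)*(1/(2*J)) = (-2105 + J)/(2*J))
O(D(35, -41)) + 3929721 = (-2105 - ⅙*(-41)*35)/(2*((-⅙*(-41)*35))) + 3929721 = (-2105 + 1435/6)/(2*(1435/6)) + 3929721 = (½)*(6/1435)*(-11195/6) + 3929721 = -2239/574 + 3929721 = 2255657615/574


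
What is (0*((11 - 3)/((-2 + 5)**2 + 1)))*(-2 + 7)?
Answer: 0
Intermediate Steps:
(0*((11 - 3)/((-2 + 5)**2 + 1)))*(-2 + 7) = (0*(8/(3**2 + 1)))*5 = (0*(8/(9 + 1)))*5 = (0*(8/10))*5 = (0*(8*(1/10)))*5 = (0*(4/5))*5 = 0*5 = 0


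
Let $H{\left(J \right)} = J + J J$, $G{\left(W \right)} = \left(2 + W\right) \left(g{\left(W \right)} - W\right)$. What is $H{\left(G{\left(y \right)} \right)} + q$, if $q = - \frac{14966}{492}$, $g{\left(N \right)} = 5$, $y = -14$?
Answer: $\frac{12724493}{246} \approx 51726.0$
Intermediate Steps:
$G{\left(W \right)} = \left(2 + W\right) \left(5 - W\right)$
$H{\left(J \right)} = J + J^{2}$
$q = - \frac{7483}{246}$ ($q = \left(-14966\right) \frac{1}{492} = - \frac{7483}{246} \approx -30.419$)
$H{\left(G{\left(y \right)} \right)} + q = \left(10 - \left(-14\right)^{2} + 3 \left(-14\right)\right) \left(1 + \left(10 - \left(-14\right)^{2} + 3 \left(-14\right)\right)\right) - \frac{7483}{246} = \left(10 - 196 - 42\right) \left(1 - 228\right) - \frac{7483}{246} = - 228 \left(1 - 228\right) - \frac{7483}{246} = \left(-228\right) \left(-227\right) - \frac{7483}{246} = 51756 - \frac{7483}{246} = \frac{12724493}{246}$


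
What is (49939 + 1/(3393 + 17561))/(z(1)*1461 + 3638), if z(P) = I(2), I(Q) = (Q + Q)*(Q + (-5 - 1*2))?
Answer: -1046421807/536045228 ≈ -1.9521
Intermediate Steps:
I(Q) = 2*Q*(-7 + Q) (I(Q) = (2*Q)*(Q + (-5 - 2)) = (2*Q)*(Q - 7) = (2*Q)*(-7 + Q) = 2*Q*(-7 + Q))
z(P) = -20 (z(P) = 2*2*(-7 + 2) = 2*2*(-5) = -20)
(49939 + 1/(3393 + 17561))/(z(1)*1461 + 3638) = (49939 + 1/(3393 + 17561))/(-20*1461 + 3638) = (49939 + 1/20954)/(-29220 + 3638) = (49939 + 1/20954)/(-25582) = (1046421807/20954)*(-1/25582) = -1046421807/536045228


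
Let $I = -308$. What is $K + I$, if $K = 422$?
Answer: $114$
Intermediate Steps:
$K + I = 422 - 308 = 114$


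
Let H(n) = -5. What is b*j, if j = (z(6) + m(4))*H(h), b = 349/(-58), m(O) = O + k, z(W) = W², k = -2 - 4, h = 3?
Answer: 29665/29 ≈ 1022.9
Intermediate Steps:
k = -6
m(O) = -6 + O (m(O) = O - 6 = -6 + O)
b = -349/58 (b = 349*(-1/58) = -349/58 ≈ -6.0172)
j = -170 (j = (6² + (-6 + 4))*(-5) = (36 - 2)*(-5) = 34*(-5) = -170)
b*j = -349/58*(-170) = 29665/29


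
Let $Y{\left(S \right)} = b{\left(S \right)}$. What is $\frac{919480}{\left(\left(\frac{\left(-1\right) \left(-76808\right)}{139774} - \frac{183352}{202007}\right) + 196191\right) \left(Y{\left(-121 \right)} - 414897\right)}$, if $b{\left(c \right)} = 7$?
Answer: $- \frac{2435442583004}{215599060199094159} \approx -1.1296 \cdot 10^{-5}$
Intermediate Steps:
$Y{\left(S \right)} = 7$
$\frac{919480}{\left(\left(\frac{\left(-1\right) \left(-76808\right)}{139774} - \frac{183352}{202007}\right) + 196191\right) \left(Y{\left(-121 \right)} - 414897\right)} = \frac{919480}{\left(\left(\frac{\left(-1\right) \left(-76808\right)}{139774} - \frac{183352}{202007}\right) + 196191\right) \left(7 - 414897\right)} = \frac{919480}{\left(\left(76808 \cdot \frac{1}{139774} - \frac{344}{379}\right) + 196191\right) \left(-414890\right)} = \frac{919480}{\left(\left(\frac{38404}{69887} - \frac{344}{379}\right) + 196191\right) \left(-414890\right)} = \frac{919480}{\left(- \frac{9486012}{26487173} + 196191\right) \left(-414890\right)} = \frac{919480}{\frac{5196535472031}{26487173} \left(-414890\right)} = \frac{919480}{- \frac{2155990601990941590}{26487173}} = 919480 \left(- \frac{26487173}{2155990601990941590}\right) = - \frac{2435442583004}{215599060199094159}$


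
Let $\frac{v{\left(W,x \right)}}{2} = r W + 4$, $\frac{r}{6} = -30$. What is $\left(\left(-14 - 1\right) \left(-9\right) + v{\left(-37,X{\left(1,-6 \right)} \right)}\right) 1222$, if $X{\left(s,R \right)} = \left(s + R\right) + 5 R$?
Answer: $16451786$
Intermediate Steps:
$r = -180$ ($r = 6 \left(-30\right) = -180$)
$X{\left(s,R \right)} = s + 6 R$ ($X{\left(s,R \right)} = \left(R + s\right) + 5 R = s + 6 R$)
$v{\left(W,x \right)} = 8 - 360 W$ ($v{\left(W,x \right)} = 2 \left(- 180 W + 4\right) = 2 \left(4 - 180 W\right) = 8 - 360 W$)
$\left(\left(-14 - 1\right) \left(-9\right) + v{\left(-37,X{\left(1,-6 \right)} \right)}\right) 1222 = \left(\left(-14 - 1\right) \left(-9\right) + \left(8 - -13320\right)\right) 1222 = \left(\left(-15\right) \left(-9\right) + \left(8 + 13320\right)\right) 1222 = \left(135 + 13328\right) 1222 = 13463 \cdot 1222 = 16451786$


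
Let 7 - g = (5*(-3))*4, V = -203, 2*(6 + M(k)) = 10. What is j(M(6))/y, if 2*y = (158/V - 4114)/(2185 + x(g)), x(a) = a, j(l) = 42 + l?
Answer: -9371698/208825 ≈ -44.878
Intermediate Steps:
M(k) = -1 (M(k) = -6 + (½)*10 = -6 + 5 = -1)
g = 67 (g = 7 - 5*(-3)*4 = 7 - (-15)*4 = 7 - 1*(-60) = 7 + 60 = 67)
y = -208825/228578 (y = ((158/(-203) - 4114)/(2185 + 67))/2 = ((158*(-1/203) - 4114)/2252)/2 = ((-158/203 - 4114)*(1/2252))/2 = (-835300/203*1/2252)/2 = (½)*(-208825/114289) = -208825/228578 ≈ -0.91358)
j(M(6))/y = (42 - 1)/(-208825/228578) = 41*(-228578/208825) = -9371698/208825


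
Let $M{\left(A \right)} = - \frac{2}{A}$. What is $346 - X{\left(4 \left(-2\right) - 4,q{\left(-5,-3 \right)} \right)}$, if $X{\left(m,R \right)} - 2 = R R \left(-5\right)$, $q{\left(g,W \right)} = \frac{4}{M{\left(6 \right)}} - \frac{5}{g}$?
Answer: $949$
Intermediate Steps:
$q{\left(g,W \right)} = -12 - \frac{5}{g}$ ($q{\left(g,W \right)} = \frac{4}{\left(-2\right) \frac{1}{6}} - \frac{5}{g} = \frac{4}{- \frac{1}{3}} - \frac{5}{g} = 4 \left(-3\right) - \frac{5}{g} = -12 - \frac{5}{g}$)
$X{\left(m,R \right)} = 2 - 5 R^{2}$ ($X{\left(m,R \right)} = 2 + R R \left(-5\right) = 2 + R^{2} \left(-5\right) = 2 - 5 R^{2}$)
$346 - X{\left(4 \left(-2\right) - 4,q{\left(-5,-3 \right)} \right)} = 346 - \left(2 - 5 \left(-12 - \frac{5}{-5}\right)^{2}\right) = 346 - \left(2 - 5 \left(-12 - -1\right)^{2}\right) = 346 - \left(2 - 5 \left(-12 + 1\right)^{2}\right) = 346 - \left(2 - 5 \left(-11\right)^{2}\right) = 346 - \left(2 - 605\right) = 346 - -603 = 346 + 603 = 949$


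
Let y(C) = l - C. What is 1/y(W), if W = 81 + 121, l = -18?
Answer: -1/220 ≈ -0.0045455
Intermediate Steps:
W = 202
y(C) = -18 - C
1/y(W) = 1/(-18 - 1*202) = 1/(-18 - 202) = 1/(-220) = -1/220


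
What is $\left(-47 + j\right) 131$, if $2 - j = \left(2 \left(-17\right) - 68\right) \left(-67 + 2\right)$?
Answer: $-874425$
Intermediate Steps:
$j = -6628$ ($j = 2 - \left(2 \left(-17\right) - 68\right) \left(-67 + 2\right) = 2 - \left(-34 - 68\right) \left(-65\right) = 2 - \left(-102\right) \left(-65\right) = 2 - 6630 = -6628$)
$\left(-47 + j\right) 131 = \left(-47 - 6628\right) 131 = \left(-6675\right) 131 = -874425$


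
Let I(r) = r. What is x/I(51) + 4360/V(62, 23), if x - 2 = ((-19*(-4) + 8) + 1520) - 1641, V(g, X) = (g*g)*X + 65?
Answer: -2874335/4512327 ≈ -0.63700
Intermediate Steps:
V(g, X) = 65 + X*g² (V(g, X) = g²*X + 65 = X*g² + 65 = 65 + X*g²)
x = -35 (x = 2 + (((-19*(-4) + 8) + 1520) - 1641) = 2 + (((76 + 8) + 1520) - 1641) = 2 + ((84 + 1520) - 1641) = 2 + (1604 - 1641) = 2 - 37 = -35)
x/I(51) + 4360/V(62, 23) = -35/51 + 4360/(65 + 23*62²) = -35*1/51 + 4360/(65 + 23*3844) = -35/51 + 4360/(65 + 88412) = -35/51 + 4360/88477 = -2874335/4512327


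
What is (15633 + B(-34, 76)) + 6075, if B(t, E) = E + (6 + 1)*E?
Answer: 22316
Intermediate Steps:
B(t, E) = 8*E (B(t, E) = E + 7*E = 8*E)
(15633 + B(-34, 76)) + 6075 = (15633 + 8*76) + 6075 = (15633 + 608) + 6075 = 16241 + 6075 = 22316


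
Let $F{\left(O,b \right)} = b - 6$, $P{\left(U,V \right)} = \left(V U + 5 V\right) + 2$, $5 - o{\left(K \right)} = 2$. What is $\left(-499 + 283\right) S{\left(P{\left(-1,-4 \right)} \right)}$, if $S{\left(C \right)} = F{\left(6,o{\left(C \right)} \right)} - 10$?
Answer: $2808$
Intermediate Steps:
$o{\left(K \right)} = 3$ ($o{\left(K \right)} = 5 - 2 = 3$)
$P{\left(U,V \right)} = 2 + 5 V + U V$ ($P{\left(U,V \right)} = \left(U V + 5 V\right) + 2 = \left(5 V + U V\right) + 2 = 2 + 5 V + U V$)
$F{\left(O,b \right)} = -6 + b$ ($F{\left(O,b \right)} = b - 6 = -6 + b$)
$S{\left(C \right)} = -13$ ($S{\left(C \right)} = \left(-6 + 3\right) - 10 = -3 - 10 = -13$)
$\left(-499 + 283\right) S{\left(P{\left(-1,-4 \right)} \right)} = \left(-499 + 283\right) \left(-13\right) = \left(-216\right) \left(-13\right) = 2808$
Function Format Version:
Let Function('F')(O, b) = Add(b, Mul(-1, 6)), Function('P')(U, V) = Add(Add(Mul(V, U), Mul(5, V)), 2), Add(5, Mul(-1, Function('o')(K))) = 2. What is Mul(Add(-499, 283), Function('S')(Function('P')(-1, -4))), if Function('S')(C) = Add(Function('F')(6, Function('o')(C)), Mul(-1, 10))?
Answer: 2808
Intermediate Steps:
Function('o')(K) = 3 (Function('o')(K) = Add(5, Mul(-1, 2)) = Add(5, -2) = 3)
Function('P')(U, V) = Add(2, Mul(5, V), Mul(U, V)) (Function('P')(U, V) = Add(Add(Mul(U, V), Mul(5, V)), 2) = Add(Add(Mul(5, V), Mul(U, V)), 2) = Add(2, Mul(5, V), Mul(U, V)))
Function('F')(O, b) = Add(-6, b) (Function('F')(O, b) = Add(b, -6) = Add(-6, b))
Function('S')(C) = -13 (Function('S')(C) = Add(Add(-6, 3), Mul(-1, 10)) = Add(-3, -10) = -13)
Mul(Add(-499, 283), Function('S')(Function('P')(-1, -4))) = Mul(Add(-499, 283), -13) = Mul(-216, -13) = 2808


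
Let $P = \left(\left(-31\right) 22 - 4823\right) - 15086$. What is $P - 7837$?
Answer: $-28428$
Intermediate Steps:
$P = -20591$ ($P = \left(-682 - 4823\right) - 15086 = -5505 - 15086 = -20591$)
$P - 7837 = -20591 - 7837 = -28428$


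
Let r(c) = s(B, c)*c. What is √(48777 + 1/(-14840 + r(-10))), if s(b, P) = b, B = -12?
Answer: √165139410970/1840 ≈ 220.86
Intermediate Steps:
r(c) = -12*c
√(48777 + 1/(-14840 + r(-10))) = √(48777 + 1/(-14840 - 12*(-10))) = √(48777 + 1/(-14840 + 120)) = √(48777 + 1/(-14720)) = √(48777 - 1/14720) = √(717997439/14720) = √165139410970/1840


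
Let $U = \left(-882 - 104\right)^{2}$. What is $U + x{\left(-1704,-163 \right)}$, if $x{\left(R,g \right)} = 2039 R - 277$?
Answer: $-2502537$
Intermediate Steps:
$x{\left(R,g \right)} = -277 + 2039 R$
$U = 972196$ ($U = \left(-986\right)^{2} = 972196$)
$U + x{\left(-1704,-163 \right)} = 972196 + \left(-277 + 2039 \left(-1704\right)\right) = 972196 - 3474733 = -2502537$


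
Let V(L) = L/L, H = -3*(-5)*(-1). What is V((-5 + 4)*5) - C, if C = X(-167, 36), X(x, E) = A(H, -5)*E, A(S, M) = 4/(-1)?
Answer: 145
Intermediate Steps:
H = -15 (H = 15*(-1) = -15)
A(S, M) = -4 (A(S, M) = 4*(-1) = -4)
X(x, E) = -4*E
C = -144 (C = -4*36 = -144)
V(L) = 1
V((-5 + 4)*5) - C = 1 - 1*(-144) = 1 + 144 = 145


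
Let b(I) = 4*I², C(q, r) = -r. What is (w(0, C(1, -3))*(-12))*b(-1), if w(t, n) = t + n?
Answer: -144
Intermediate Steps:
w(t, n) = n + t
(w(0, C(1, -3))*(-12))*b(-1) = ((-1*(-3) + 0)*(-12))*(4*(-1)²) = ((3 + 0)*(-12))*(4*1) = (3*(-12))*4 = -36*4 = -144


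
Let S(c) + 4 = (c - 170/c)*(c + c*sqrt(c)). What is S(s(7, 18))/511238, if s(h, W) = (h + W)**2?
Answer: 5075913/255619 ≈ 19.857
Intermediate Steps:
s(h, W) = (W + h)**2
S(c) = -4 + (c + c**(3/2))*(c - 170/c) (S(c) = -4 + (c - 170/c)*(c + c*sqrt(c)) = -4 + (c - 170/c)*(c + c**(3/2)) = -4 + (c + c**(3/2))*(c - 170/c))
S(s(7, 18))/511238 = (-174 + ((18 + 7)**2)**2 + ((18 + 7)**2)**(5/2) - 170*sqrt((18 + 7)**2))/511238 = (-174 + (25**2)**2 + (25**2)**(5/2) - 170*sqrt(25**2))*(1/511238) = (-174 + 625**2 + 625**(5/2) - 170*sqrt(625))*(1/511238) = (-174 + 390625 + 9765625 - 170*25)*(1/511238) = (-174 + 390625 + 9765625 - 4250)*(1/511238) = 10151826*(1/511238) = 5075913/255619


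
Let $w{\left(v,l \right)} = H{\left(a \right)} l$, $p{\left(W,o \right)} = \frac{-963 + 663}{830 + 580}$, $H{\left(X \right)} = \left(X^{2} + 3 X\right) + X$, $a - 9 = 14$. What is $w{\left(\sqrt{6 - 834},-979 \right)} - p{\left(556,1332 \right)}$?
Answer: $- \frac{28574063}{47} \approx -6.0796 \cdot 10^{5}$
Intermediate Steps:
$a = 23$ ($a = 9 + 14 = 23$)
$H{\left(X \right)} = X^{2} + 4 X$
$p{\left(W,o \right)} = - \frac{10}{47}$ ($p{\left(W,o \right)} = - \frac{300}{1410} = \left(-300\right) \frac{1}{1410} = - \frac{10}{47}$)
$w{\left(v,l \right)} = 621 l$ ($w{\left(v,l \right)} = 23 \left(4 + 23\right) l = 23 \cdot 27 l = 621 l$)
$w{\left(\sqrt{6 - 834},-979 \right)} - p{\left(556,1332 \right)} = 621 \left(-979\right) - - \frac{10}{47} = -607959 + \frac{10}{47} = - \frac{28574063}{47}$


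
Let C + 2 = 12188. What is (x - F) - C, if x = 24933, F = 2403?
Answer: 10344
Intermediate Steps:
C = 12186 (C = -2 + 12188 = 12186)
(x - F) - C = (24933 - 1*2403) - 1*12186 = (24933 - 2403) - 12186 = 22530 - 12186 = 10344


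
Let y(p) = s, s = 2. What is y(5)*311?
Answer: 622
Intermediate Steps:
y(p) = 2
y(5)*311 = 2*311 = 622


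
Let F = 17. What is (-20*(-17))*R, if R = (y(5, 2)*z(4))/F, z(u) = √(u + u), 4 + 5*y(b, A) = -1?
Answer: -40*√2 ≈ -56.569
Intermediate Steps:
y(b, A) = -1 (y(b, A) = -⅘ + (⅕)*(-1) = -⅘ - ⅕ = -1)
z(u) = √2*√u (z(u) = √(2*u) = √2*√u)
R = -2*√2/17 (R = -√2*√4/17 = -√2*2*(1/17) = -2*√2*(1/17) = -2*√2/17 ≈ -0.16638)
(-20*(-17))*R = (-20*(-17))*(-2*√2/17) = 340*(-2*√2/17) = -40*√2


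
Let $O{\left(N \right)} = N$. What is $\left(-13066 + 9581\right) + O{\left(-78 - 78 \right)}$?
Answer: $-3641$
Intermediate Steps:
$\left(-13066 + 9581\right) + O{\left(-78 - 78 \right)} = \left(-13066 + 9581\right) - 156 = -3485 - 156 = -3641$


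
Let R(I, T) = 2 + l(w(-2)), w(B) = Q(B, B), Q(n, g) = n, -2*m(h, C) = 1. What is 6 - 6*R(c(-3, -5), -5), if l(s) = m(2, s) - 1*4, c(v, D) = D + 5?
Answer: 21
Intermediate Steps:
m(h, C) = -½ (m(h, C) = -½*1 = -½)
c(v, D) = 5 + D
w(B) = B
l(s) = -9/2 (l(s) = -½ - 1*4 = -½ - 4 = -9/2)
R(I, T) = -5/2 (R(I, T) = 2 - 9/2 = -5/2)
6 - 6*R(c(-3, -5), -5) = 6 - 6*(-5/2) = 6 + 15 = 21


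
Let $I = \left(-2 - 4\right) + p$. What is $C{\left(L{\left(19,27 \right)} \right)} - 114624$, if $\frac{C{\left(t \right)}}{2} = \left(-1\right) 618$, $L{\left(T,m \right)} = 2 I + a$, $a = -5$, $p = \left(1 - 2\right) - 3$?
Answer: $-115860$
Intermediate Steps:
$p = -4$ ($p = -1 - 3 = -4$)
$I = -10$ ($I = \left(-2 - 4\right) - 4 = -6 - 4 = -10$)
$L{\left(T,m \right)} = -25$ ($L{\left(T,m \right)} = 2 \left(-10\right) - 5 = -20 - 5 = -25$)
$C{\left(t \right)} = -1236$ ($C{\left(t \right)} = 2 \left(\left(-1\right) 618\right) = 2 \left(-618\right) = -1236$)
$C{\left(L{\left(19,27 \right)} \right)} - 114624 = -1236 - 114624 = -115860$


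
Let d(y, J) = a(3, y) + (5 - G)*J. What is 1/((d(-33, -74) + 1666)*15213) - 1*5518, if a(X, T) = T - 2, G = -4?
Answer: -81007247309/14680545 ≈ -5518.0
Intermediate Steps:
a(X, T) = -2 + T
d(y, J) = -2 + y + 9*J (d(y, J) = (-2 + y) + (5 - 1*(-4))*J = (-2 + y) + (5 + 4)*J = (-2 + y) + 9*J = -2 + y + 9*J)
1/((d(-33, -74) + 1666)*15213) - 1*5518 = 1/(((-2 - 33 + 9*(-74)) + 1666)*15213) - 1*5518 = (1/15213)/((-2 - 33 - 666) + 1666) - 5518 = (1/15213)/(-701 + 1666) - 5518 = (1/15213)/965 - 5518 = (1/965)*(1/15213) - 5518 = 1/14680545 - 5518 = -81007247309/14680545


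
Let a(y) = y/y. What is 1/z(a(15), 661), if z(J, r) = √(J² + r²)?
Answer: √436922/436922 ≈ 0.0015129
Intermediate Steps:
a(y) = 1
1/z(a(15), 661) = 1/(√(1² + 661²)) = 1/(√(1 + 436921)) = 1/(√436922) = √436922/436922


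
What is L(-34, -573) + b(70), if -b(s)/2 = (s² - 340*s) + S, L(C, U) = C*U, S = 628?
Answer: 56026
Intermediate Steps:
b(s) = -1256 - 2*s² + 680*s (b(s) = -2*((s² - 340*s) + 628) = -2*(628 + s² - 340*s) = -1256 - 2*s² + 680*s)
L(-34, -573) + b(70) = -34*(-573) + (-1256 - 2*70² + 680*70) = 19482 + (-1256 - 2*4900 + 47600) = 19482 + (-1256 - 9800 + 47600) = 19482 + 36544 = 56026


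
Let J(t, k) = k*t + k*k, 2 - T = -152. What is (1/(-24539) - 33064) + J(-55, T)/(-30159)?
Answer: -2718900541513/82230189 ≈ -33065.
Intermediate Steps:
T = 154 (T = 2 - 1*(-152) = 2 + 152 = 154)
J(t, k) = k² + k*t (J(t, k) = k*t + k² = k² + k*t)
(1/(-24539) - 33064) + J(-55, T)/(-30159) = (1/(-24539) - 33064) + (154*(154 - 55))/(-30159) = (-1/24539 - 33064) + (154*99)*(-1/30159) = -811357497/24539 + 15246*(-1/30159) = -811357497/24539 - 1694/3351 = -2718900541513/82230189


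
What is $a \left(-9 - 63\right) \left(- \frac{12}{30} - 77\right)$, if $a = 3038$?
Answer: $\frac{84650832}{5} \approx 1.693 \cdot 10^{7}$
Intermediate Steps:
$a \left(-9 - 63\right) \left(- \frac{12}{30} - 77\right) = 3038 \left(-9 - 63\right) \left(- \frac{12}{30} - 77\right) = 3038 \left(- 72 \left(\left(-12\right) \frac{1}{30} - 77\right)\right) = 3038 \left(- 72 \left(- \frac{2}{5} - 77\right)\right) = 3038 \left(\left(-72\right) \left(- \frac{387}{5}\right)\right) = 3038 \cdot \frac{27864}{5} = \frac{84650832}{5}$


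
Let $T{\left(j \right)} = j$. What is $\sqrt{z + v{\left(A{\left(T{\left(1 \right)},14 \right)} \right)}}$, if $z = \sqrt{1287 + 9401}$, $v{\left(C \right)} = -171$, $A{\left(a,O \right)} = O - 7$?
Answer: $\sqrt{-171 + 8 \sqrt{167}} \approx 8.223 i$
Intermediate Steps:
$A{\left(a,O \right)} = -7 + O$ ($A{\left(a,O \right)} = O - 7 = -7 + O$)
$z = 8 \sqrt{167}$ ($z = \sqrt{10688} = 8 \sqrt{167} \approx 103.38$)
$\sqrt{z + v{\left(A{\left(T{\left(1 \right)},14 \right)} \right)}} = \sqrt{8 \sqrt{167} - 171} = \sqrt{-171 + 8 \sqrt{167}}$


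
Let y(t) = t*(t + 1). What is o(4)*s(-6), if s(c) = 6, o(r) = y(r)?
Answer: 120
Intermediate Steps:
y(t) = t*(1 + t)
o(r) = r*(1 + r)
o(4)*s(-6) = (4*(1 + 4))*6 = (4*5)*6 = 20*6 = 120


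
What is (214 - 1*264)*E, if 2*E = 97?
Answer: -2425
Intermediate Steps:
E = 97/2 (E = (½)*97 = 97/2 ≈ 48.500)
(214 - 1*264)*E = (214 - 1*264)*(97/2) = (214 - 264)*(97/2) = -50*97/2 = -2425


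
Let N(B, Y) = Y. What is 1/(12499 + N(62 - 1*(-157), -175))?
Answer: 1/12324 ≈ 8.1143e-5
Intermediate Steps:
1/(12499 + N(62 - 1*(-157), -175)) = 1/(12499 - 175) = 1/12324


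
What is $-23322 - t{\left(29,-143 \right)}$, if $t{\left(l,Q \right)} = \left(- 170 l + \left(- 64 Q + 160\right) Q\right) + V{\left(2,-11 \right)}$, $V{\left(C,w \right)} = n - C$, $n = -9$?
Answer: $1313235$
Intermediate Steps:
$V{\left(C,w \right)} = -9 - C$
$t{\left(l,Q \right)} = -11 - 170 l + Q \left(160 - 64 Q\right)$ ($t{\left(l,Q \right)} = \left(- 170 l + \left(- 64 Q + 160\right) Q\right) - 11 = \left(- 170 l + \left(160 - 64 Q\right) Q\right) - 11 = \left(- 170 l + Q \left(160 - 64 Q\right)\right) - 11 = -11 - 170 l + Q \left(160 - 64 Q\right)$)
$-23322 - t{\left(29,-143 \right)} = -23322 - \left(-11 - 4930 - 64 \left(-143\right)^{2} + 160 \left(-143\right)\right) = -23322 - \left(-11 - 4930 - 1308736 - 22880\right) = -23322 - -1336557 = -23322 + 1336557 = 1313235$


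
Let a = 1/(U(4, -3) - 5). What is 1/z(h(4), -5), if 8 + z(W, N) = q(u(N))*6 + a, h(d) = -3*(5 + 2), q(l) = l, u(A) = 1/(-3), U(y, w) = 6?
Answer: -⅑ ≈ -0.11111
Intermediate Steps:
u(A) = -⅓
a = 1 (a = 1/(6 - 5) = 1/1 = 1)
h(d) = -21 (h(d) = -3*7 = -21)
z(W, N) = -9 (z(W, N) = -8 + (-⅓*6 + 1) = -8 + (-2 + 1) = -8 - 1 = -9)
1/z(h(4), -5) = 1/(-9) = -⅑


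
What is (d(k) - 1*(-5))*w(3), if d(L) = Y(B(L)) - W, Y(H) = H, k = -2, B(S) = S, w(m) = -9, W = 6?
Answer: 27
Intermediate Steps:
d(L) = -6 + L (d(L) = L - 1*6 = L - 6 = -6 + L)
(d(k) - 1*(-5))*w(3) = ((-6 - 2) - 1*(-5))*(-9) = (-8 + 5)*(-9) = -3*(-9) = 27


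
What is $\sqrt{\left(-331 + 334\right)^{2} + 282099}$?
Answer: $2 \sqrt{70527} \approx 531.14$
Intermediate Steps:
$\sqrt{\left(-331 + 334\right)^{2} + 282099} = \sqrt{3^{2} + 282099} = \sqrt{9 + 282099} = \sqrt{282108} = 2 \sqrt{70527}$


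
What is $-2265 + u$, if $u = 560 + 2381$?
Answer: $676$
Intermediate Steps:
$u = 2941$
$-2265 + u = -2265 + 2941 = 676$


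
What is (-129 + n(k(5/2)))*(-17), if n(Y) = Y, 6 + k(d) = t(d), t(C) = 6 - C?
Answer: 4471/2 ≈ 2235.5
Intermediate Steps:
k(d) = -d (k(d) = -6 + (6 - d) = -d)
(-129 + n(k(5/2)))*(-17) = (-129 - 5/2)*(-17) = -263/2*(-17) = 4471/2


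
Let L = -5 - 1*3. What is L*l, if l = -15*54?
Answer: 6480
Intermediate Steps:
L = -8 (L = -5 - 3 = -8)
l = -810
L*l = -8*(-810) = 6480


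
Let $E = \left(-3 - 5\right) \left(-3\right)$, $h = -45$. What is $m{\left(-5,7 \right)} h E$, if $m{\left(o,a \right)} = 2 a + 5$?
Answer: $-20520$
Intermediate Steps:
$m{\left(o,a \right)} = 5 + 2 a$
$E = 24$ ($E = \left(-8\right) \left(-3\right) = 24$)
$m{\left(-5,7 \right)} h E = \left(5 + 2 \cdot 7\right) \left(-45\right) 24 = \left(5 + 14\right) \left(-45\right) 24 = 19 \left(-45\right) 24 = \left(-855\right) 24 = -20520$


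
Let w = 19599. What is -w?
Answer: -19599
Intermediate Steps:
-w = -1*19599 = -19599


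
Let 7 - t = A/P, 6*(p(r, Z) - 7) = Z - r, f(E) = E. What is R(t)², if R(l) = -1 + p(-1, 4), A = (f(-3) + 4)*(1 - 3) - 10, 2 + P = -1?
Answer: 1681/36 ≈ 46.694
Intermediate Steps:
P = -3 (P = -2 - 1 = -3)
p(r, Z) = 7 - r/6 + Z/6 (p(r, Z) = 7 + (Z - r)/6 = 7 + (-r/6 + Z/6) = 7 - r/6 + Z/6)
A = -12 (A = (-3 + 4)*(1 - 3) - 10 = 1*(-2) - 10 = -2 - 10 = -12)
t = 3 (t = 7 - (-12)/(-3) = 7 - (-12)*(-1)/3 = 7 - 1*4 = 7 - 4 = 3)
R(l) = 41/6 (R(l) = -1 + (7 - ⅙*(-1) + (⅙)*4) = -1 + (7 + ⅙ + ⅔) = -1 + 47/6 = 41/6)
R(t)² = (41/6)² = 1681/36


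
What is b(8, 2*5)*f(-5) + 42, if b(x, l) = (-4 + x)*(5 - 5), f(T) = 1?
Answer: 42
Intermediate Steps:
b(x, l) = 0 (b(x, l) = (-4 + x)*0 = 0)
b(8, 2*5)*f(-5) + 42 = 0*1 + 42 = 0 + 42 = 42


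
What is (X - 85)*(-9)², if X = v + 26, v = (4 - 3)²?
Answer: -4698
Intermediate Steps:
v = 1 (v = 1² = 1)
X = 27 (X = 1 + 26 = 27)
(X - 85)*(-9)² = (27 - 85)*(-9)² = -58*81 = -4698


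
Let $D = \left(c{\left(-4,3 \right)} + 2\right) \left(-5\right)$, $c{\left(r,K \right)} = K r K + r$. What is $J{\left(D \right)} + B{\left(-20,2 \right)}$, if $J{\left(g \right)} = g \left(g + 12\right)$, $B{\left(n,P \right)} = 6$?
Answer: $38386$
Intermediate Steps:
$c{\left(r,K \right)} = r + r K^{2}$ ($c{\left(r,K \right)} = r K^{2} + r = r + r K^{2}$)
$D = 190$ ($D = \left(- 4 \left(1 + 3^{2}\right) + 2\right) \left(-5\right) = \left(- 4 \left(1 + 9\right) + 2\right) \left(-5\right) = \left(\left(-4\right) 10 + 2\right) \left(-5\right) = \left(-40 + 2\right) \left(-5\right) = \left(-38\right) \left(-5\right) = 190$)
$J{\left(g \right)} = g \left(12 + g\right)$
$J{\left(D \right)} + B{\left(-20,2 \right)} = 190 \left(12 + 190\right) + 6 = 190 \cdot 202 + 6 = 38380 + 6 = 38386$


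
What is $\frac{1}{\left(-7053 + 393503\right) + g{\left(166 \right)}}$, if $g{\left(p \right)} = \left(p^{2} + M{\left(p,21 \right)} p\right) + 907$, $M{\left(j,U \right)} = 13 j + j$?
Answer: $\frac{1}{800697} \approx 1.2489 \cdot 10^{-6}$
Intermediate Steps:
$M{\left(j,U \right)} = 14 j$
$g{\left(p \right)} = 907 + 15 p^{2}$ ($g{\left(p \right)} = \left(p^{2} + 14 p p\right) + 907 = \left(p^{2} + 14 p^{2}\right) + 907 = 15 p^{2} + 907 = 907 + 15 p^{2}$)
$\frac{1}{\left(-7053 + 393503\right) + g{\left(166 \right)}} = \frac{1}{\left(-7053 + 393503\right) + \left(907 + 15 \cdot 166^{2}\right)} = \frac{1}{386450 + \left(907 + 15 \cdot 27556\right)} = \frac{1}{386450 + \left(907 + 413340\right)} = \frac{1}{386450 + 414247} = \frac{1}{800697}$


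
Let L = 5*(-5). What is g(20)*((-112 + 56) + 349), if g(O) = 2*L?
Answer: -14650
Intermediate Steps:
L = -25
g(O) = -50 (g(O) = 2*(-25) = -50)
g(20)*((-112 + 56) + 349) = -50*((-112 + 56) + 349) = -50*(-56 + 349) = -50*293 = -14650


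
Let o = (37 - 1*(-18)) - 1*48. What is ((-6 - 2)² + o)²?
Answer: 5041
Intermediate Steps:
o = 7 (o = (37 + 18) - 48 = 55 - 48 = 7)
((-6 - 2)² + o)² = ((-6 - 2)² + 7)² = ((-8)² + 7)² = (64 + 7)² = 71² = 5041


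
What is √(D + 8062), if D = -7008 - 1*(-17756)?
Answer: 3*√2090 ≈ 137.15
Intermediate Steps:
D = 10748 (D = -7008 + 17756 = 10748)
√(D + 8062) = √(10748 + 8062) = √18810 = 3*√2090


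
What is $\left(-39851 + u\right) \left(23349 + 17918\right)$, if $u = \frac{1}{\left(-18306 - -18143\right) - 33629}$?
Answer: $- \frac{55571998926131}{33792} \approx -1.6445 \cdot 10^{9}$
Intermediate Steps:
$u = - \frac{1}{33792}$ ($u = \frac{1}{\left(-18306 + 18143\right) - 33629} = \frac{1}{-163 - 33629} = \frac{1}{-33792} = - \frac{1}{33792} \approx -2.9593 \cdot 10^{-5}$)
$\left(-39851 + u\right) \left(23349 + 17918\right) = \left(-39851 - \frac{1}{33792}\right) \left(23349 + 17918\right) = \left(- \frac{1346644993}{33792}\right) 41267 = - \frac{55571998926131}{33792}$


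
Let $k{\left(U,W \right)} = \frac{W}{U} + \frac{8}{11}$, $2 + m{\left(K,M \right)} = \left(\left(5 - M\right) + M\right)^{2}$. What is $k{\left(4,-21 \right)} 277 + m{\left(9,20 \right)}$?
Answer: $- \frac{54111}{44} \approx -1229.8$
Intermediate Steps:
$m{\left(K,M \right)} = 23$ ($m{\left(K,M \right)} = -2 + \left(\left(5 - M\right) + M\right)^{2} = -2 + 5^{2} = -2 + 25 = 23$)
$k{\left(U,W \right)} = \frac{8}{11} + \frac{W}{U}$ ($k{\left(U,W \right)} = \frac{W}{U} + 8 \cdot \frac{1}{11} = \frac{W}{U} + \frac{8}{11} = \frac{8}{11} + \frac{W}{U}$)
$k{\left(4,-21 \right)} 277 + m{\left(9,20 \right)} = \left(\frac{8}{11} - \frac{21}{4}\right) 277 + 23 = \left(- \frac{199}{44}\right) 277 + 23 = - \frac{55123}{44} + 23 = - \frac{54111}{44}$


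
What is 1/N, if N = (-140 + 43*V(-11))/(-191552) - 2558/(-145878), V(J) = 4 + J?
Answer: 340771008/6760027 ≈ 50.410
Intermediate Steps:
N = 6760027/340771008 (N = (-140 + 43*(4 - 11))/(-191552) - 2558/(-145878) = (-140 + 43*(-7))*(-1/191552) - 2558*(-1/145878) = (-140 - 301)*(-1/191552) + 1279/72939 = -441*(-1/191552) + 1279/72939 = 441/191552 + 1279/72939 = 6760027/340771008 ≈ 0.019837)
1/N = 1/(6760027/340771008) = 340771008/6760027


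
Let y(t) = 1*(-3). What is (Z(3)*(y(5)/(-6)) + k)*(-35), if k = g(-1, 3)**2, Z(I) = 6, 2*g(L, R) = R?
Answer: -735/4 ≈ -183.75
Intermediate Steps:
y(t) = -3
g(L, R) = R/2
k = 9/4 (k = ((1/2)*3)**2 = (3/2)**2 = 9/4 ≈ 2.2500)
(Z(3)*(y(5)/(-6)) + k)*(-35) = (6*(-3/(-6)) + 9/4)*(-35) = (6*(-3*(-1/6)) + 9/4)*(-35) = (6*(1/2) + 9/4)*(-35) = (3 + 9/4)*(-35) = (21/4)*(-35) = -735/4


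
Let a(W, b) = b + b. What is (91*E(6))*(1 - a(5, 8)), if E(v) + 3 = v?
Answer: -4095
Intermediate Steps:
a(W, b) = 2*b
E(v) = -3 + v
(91*E(6))*(1 - a(5, 8)) = (91*(-3 + 6))*(1 - 2*8) = (91*3)*(1 - 1*16) = 273*(1 - 16) = 273*(-15) = -4095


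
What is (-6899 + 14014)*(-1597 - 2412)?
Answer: -28524035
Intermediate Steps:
(-6899 + 14014)*(-1597 - 2412) = 7115*(-4009) = -28524035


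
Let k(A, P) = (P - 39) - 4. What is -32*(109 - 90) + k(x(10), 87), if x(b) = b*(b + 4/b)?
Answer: -564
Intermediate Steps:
k(A, P) = -43 + P (k(A, P) = (-39 + P) - 4 = -43 + P)
-32*(109 - 90) + k(x(10), 87) = -32*(109 - 90) + (-43 + 87) = -32*19 + 44 = -608 + 44 = -564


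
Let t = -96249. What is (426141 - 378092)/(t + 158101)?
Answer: 48049/61852 ≈ 0.77684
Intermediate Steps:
(426141 - 378092)/(t + 158101) = (426141 - 378092)/(-96249 + 158101) = 48049/61852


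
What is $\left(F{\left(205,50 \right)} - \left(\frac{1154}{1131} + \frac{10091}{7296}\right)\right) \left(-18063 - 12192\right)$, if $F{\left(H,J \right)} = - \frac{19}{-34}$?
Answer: $\frac{869867263535}{15586688} \approx 55808.0$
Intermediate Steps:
$F{\left(H,J \right)} = \frac{19}{34}$ ($F{\left(H,J \right)} = \left(-19\right) \left(- \frac{1}{34}\right) = \frac{19}{34}$)
$\left(F{\left(205,50 \right)} - \left(\frac{1154}{1131} + \frac{10091}{7296}\right)\right) \left(-18063 - 12192\right) = \left(\frac{19}{34} - \left(\frac{1154}{1131} + \frac{10091}{7296}\right)\right) \left(-18063 - 12192\right) = \left(\frac{19}{34} - \frac{6610835}{2750592}\right) \left(-30255\right) = \left(- \frac{86253571}{46760064}\right) \left(-30255\right) = \frac{869867263535}{15586688}$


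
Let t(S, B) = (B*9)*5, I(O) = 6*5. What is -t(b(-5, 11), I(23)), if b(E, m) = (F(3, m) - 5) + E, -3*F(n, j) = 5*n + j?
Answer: -1350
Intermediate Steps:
F(n, j) = -5*n/3 - j/3 (F(n, j) = -(5*n + j)/3 = -(j + 5*n)/3 = -5*n/3 - j/3)
b(E, m) = -10 + E - m/3 (b(E, m) = ((-5/3*3 - m/3) - 5) + E = ((-5 - m/3) - 5) + E = (-10 - m/3) + E = -10 + E - m/3)
I(O) = 30
t(S, B) = 45*B (t(S, B) = (9*B)*5 = 45*B)
-t(b(-5, 11), I(23)) = -45*30 = -1*1350 = -1350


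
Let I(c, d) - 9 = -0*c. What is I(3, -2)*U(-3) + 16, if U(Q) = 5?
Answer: 61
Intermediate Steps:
I(c, d) = 9 (I(c, d) = 9 - 0*c = 9 - 1*0 = 9 + 0 = 9)
I(3, -2)*U(-3) + 16 = 9*5 + 16 = 45 + 16 = 61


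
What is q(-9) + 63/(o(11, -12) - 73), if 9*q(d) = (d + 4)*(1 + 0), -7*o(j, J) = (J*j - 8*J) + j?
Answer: -79/54 ≈ -1.4630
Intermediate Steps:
o(j, J) = -j/7 + 8*J/7 - J*j/7 (o(j, J) = -((J*j - 8*J) + j)/7 = -((-8*J + J*j) + j)/7 = -(j - 8*J + J*j)/7 = -j/7 + 8*J/7 - J*j/7)
q(d) = 4/9 + d/9 (q(d) = ((d + 4)*(1 + 0))/9 = ((4 + d)*1)/9 = (4 + d)/9 = 4/9 + d/9)
q(-9) + 63/(o(11, -12) - 73) = (4/9 + (⅑)*(-9)) + 63/((-⅐*11 + (8/7)*(-12) - ⅐*(-12)*11) - 73) = (4/9 - 1) + 63/((-11/7 - 96/7 + 132/7) - 73) = -5/9 + 63/(25/7 - 73) = -5/9 + 63/(-486/7) = -5/9 + 63*(-7/486) = -5/9 - 49/54 = -79/54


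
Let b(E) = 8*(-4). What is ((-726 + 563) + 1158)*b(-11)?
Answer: -31840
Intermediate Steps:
b(E) = -32
((-726 + 563) + 1158)*b(-11) = ((-726 + 563) + 1158)*(-32) = (-163 + 1158)*(-32) = 995*(-32) = -31840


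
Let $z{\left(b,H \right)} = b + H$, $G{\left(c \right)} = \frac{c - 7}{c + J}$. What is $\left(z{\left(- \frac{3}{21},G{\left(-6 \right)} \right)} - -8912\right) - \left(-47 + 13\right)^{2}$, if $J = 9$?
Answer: $\frac{162782}{21} \approx 7751.5$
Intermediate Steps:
$G{\left(c \right)} = \frac{-7 + c}{9 + c}$ ($G{\left(c \right)} = \frac{c - 7}{c + 9} = \frac{-7 + c}{9 + c}$)
$z{\left(b,H \right)} = H + b$
$\left(z{\left(- \frac{3}{21},G{\left(-6 \right)} \right)} - -8912\right) - \left(-47 + 13\right)^{2} = \left(\left(\frac{-7 - 6}{9 - 6} - \frac{3}{21}\right) - -8912\right) - \left(-47 + 13\right)^{2} = \left(\left(\frac{1}{3} \left(-13\right) - \frac{1}{7}\right) + 8912\right) - \left(-34\right)^{2} = \left(\left(\frac{1}{3} \left(-13\right) - \frac{1}{7}\right) + 8912\right) - 1156 = \left(\left(- \frac{13}{3} - \frac{1}{7}\right) + 8912\right) - 1156 = \left(- \frac{94}{21} + 8912\right) - 1156 = \frac{187058}{21} - 1156 = \frac{162782}{21}$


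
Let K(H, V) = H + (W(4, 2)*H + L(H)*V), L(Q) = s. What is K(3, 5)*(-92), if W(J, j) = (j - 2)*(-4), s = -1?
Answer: 184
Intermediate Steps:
W(J, j) = 8 - 4*j (W(J, j) = (-2 + j)*(-4) = 8 - 4*j)
L(Q) = -1
K(H, V) = H - V (K(H, V) = H + ((8 - 4*2)*H - V) = H + ((8 - 8)*H - V) = H + (0*H - V) = H + (0 - V) = H - V)
K(3, 5)*(-92) = (3 - 1*5)*(-92) = (3 - 5)*(-92) = -2*(-92) = 184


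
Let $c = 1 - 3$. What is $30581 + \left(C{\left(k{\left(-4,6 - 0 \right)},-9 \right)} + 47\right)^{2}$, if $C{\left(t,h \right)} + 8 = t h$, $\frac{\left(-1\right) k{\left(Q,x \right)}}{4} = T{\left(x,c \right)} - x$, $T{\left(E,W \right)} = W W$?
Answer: $31670$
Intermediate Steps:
$c = -2$ ($c = 1 - 3 = -2$)
$T{\left(E,W \right)} = W^{2}$
$k{\left(Q,x \right)} = -16 + 4 x$ ($k{\left(Q,x \right)} = - 4 \left(\left(-2\right)^{2} - x\right) = - 4 \left(4 - x\right) = -16 + 4 x$)
$C{\left(t,h \right)} = -8 + h t$ ($C{\left(t,h \right)} = -8 + t h = -8 + h t$)
$30581 + \left(C{\left(k{\left(-4,6 - 0 \right)},-9 \right)} + 47\right)^{2} = 30581 + \left(\left(-8 - 9 \left(-16 + 4 \left(6 - 0\right)\right)\right) + 47\right)^{2} = 30581 + \left(\left(-8 - 9 \left(-16 + 4 \left(6 + 0\right)\right)\right) + 47\right)^{2} = 30581 + \left(\left(-8 - 9 \left(-16 + 4 \cdot 6\right)\right) + 47\right)^{2} = 30581 + \left(\left(-8 - 9 \left(-16 + 24\right)\right) + 47\right)^{2} = 30581 + \left(\left(-8 - 72\right) + 47\right)^{2} = 30581 + \left(-80 + 47\right)^{2} = 30581 + \left(-33\right)^{2} = 30581 + 1089 = 31670$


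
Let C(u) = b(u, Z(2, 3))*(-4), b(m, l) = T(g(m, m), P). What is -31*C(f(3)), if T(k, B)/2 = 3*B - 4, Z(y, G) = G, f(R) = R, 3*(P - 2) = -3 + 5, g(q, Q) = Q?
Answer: 992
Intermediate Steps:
P = 8/3 (P = 2 + (-3 + 5)/3 = 2 + (⅓)*2 = 2 + ⅔ = 8/3 ≈ 2.6667)
T(k, B) = -8 + 6*B (T(k, B) = 2*(3*B - 4) = 2*(-4 + 3*B) = -8 + 6*B)
b(m, l) = 8 (b(m, l) = -8 + 6*(8/3) = -8 + 16 = 8)
C(u) = -32 (C(u) = 8*(-4) = -32)
-31*C(f(3)) = -31*(-32) = 992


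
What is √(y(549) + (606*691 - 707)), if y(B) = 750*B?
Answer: √829789 ≈ 910.93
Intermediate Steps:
√(y(549) + (606*691 - 707)) = √(750*549 + (606*691 - 707)) = √(411750 + (418746 - 707)) = √(411750 + 418039) = √829789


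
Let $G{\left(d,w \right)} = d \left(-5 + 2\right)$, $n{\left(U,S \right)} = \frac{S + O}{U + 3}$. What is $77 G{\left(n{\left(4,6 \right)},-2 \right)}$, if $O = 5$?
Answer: $-363$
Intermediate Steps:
$n{\left(U,S \right)} = \frac{5 + S}{3 + U}$ ($n{\left(U,S \right)} = \frac{S + 5}{U + 3} = \frac{5 + S}{3 + U}$)
$G{\left(d,w \right)} = - 3 d$ ($G{\left(d,w \right)} = d \left(-3\right) = - 3 d$)
$77 G{\left(n{\left(4,6 \right)},-2 \right)} = 77 \left(- 3 \frac{5 + 6}{3 + 4}\right) = 77 \left(- 3 \cdot \frac{1}{7} \cdot 11\right) = 77 \left(\left(-3\right) \frac{11}{7}\right) = 77 \left(- \frac{33}{7}\right) = -363$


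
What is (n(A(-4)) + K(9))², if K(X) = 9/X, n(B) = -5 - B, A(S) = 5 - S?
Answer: 169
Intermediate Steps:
(n(A(-4)) + K(9))² = ((-5 - (5 - 1*(-4))) + 9/9)² = ((-5 - (5 + 4)) + 9*(⅑))² = ((-5 - 1*9) + 1)² = ((-5 - 9) + 1)² = (-14 + 1)² = (-13)² = 169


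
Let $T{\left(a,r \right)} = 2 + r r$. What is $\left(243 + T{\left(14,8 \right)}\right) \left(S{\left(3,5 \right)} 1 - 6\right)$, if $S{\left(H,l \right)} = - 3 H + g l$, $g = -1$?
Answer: $-6180$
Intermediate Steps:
$T{\left(a,r \right)} = 2 + r^{2}$
$S{\left(H,l \right)} = - l - 3 H$ ($S{\left(H,l \right)} = - 3 H - l = - l - 3 H$)
$\left(243 + T{\left(14,8 \right)}\right) \left(S{\left(3,5 \right)} 1 - 6\right) = \left(243 + \left(2 + 8^{2}\right)\right) \left(\left(\left(-1\right) 5 - 9\right) 1 - 6\right) = \left(243 + \left(2 + 64\right)\right) \left(\left(-5 - 9\right) 1 - 6\right) = \left(243 + 66\right) \left(\left(-14\right) 1 - 6\right) = 309 \left(-14 - 6\right) = 309 \left(-20\right) = -6180$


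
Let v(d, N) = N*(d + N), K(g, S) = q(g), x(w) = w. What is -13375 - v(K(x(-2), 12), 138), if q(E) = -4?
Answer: -31867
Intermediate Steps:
K(g, S) = -4
v(d, N) = N*(N + d)
-13375 - v(K(x(-2), 12), 138) = -13375 - 138*(138 - 4) = -13375 - 138*134 = -13375 - 1*18492 = -13375 - 18492 = -31867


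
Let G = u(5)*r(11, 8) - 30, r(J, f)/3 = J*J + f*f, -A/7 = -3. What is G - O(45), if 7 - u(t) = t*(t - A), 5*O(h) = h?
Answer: 48246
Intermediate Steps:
A = 21 (A = -7*(-3) = 21)
O(h) = h/5
u(t) = 7 - t*(-21 + t) (u(t) = 7 - t*(t - 1*21) = 7 - t*(t - 21) = 7 - t*(-21 + t))
r(J, f) = 3*J**2 + 3*f**2 (r(J, f) = 3*(J*J + f*f) = 3*(J**2 + f**2) = 3*J**2 + 3*f**2)
G = 48255 (G = (7 - 1*5**2 + 21*5)*(3*11**2 + 3*8**2) - 30 = (7 - 1*25 + 105)*(3*121 + 3*64) - 30 = (7 - 25 + 105)*(363 + 192) - 30 = 87*555 - 30 = 48285 - 30 = 48255)
G - O(45) = 48255 - 45/5 = 48255 - 1*9 = 48255 - 9 = 48246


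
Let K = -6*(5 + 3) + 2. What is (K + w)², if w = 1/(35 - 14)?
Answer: 931225/441 ≈ 2111.6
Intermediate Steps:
K = -46 (K = -6*8 + 2 = -48 + 2 = -46)
w = 1/21 ≈ 0.047619
(K + w)² = (-46 + 1/21)² = (-965/21)² = 931225/441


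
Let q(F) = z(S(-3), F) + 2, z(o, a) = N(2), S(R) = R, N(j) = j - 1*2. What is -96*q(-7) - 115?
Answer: -307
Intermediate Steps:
N(j) = -2 + j (N(j) = j - 2 = -2 + j)
z(o, a) = 0 (z(o, a) = -2 + 2 = 0)
q(F) = 2 (q(F) = 0 + 2 = 2)
-96*q(-7) - 115 = -96*2 - 115 = -192 - 115 = -307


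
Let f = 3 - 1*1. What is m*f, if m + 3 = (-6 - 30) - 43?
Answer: -164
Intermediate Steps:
f = 2 (f = 3 - 1 = 2)
m = -82 (m = -3 + ((-6 - 30) - 43) = -3 + (-36 - 43) = -3 - 79 = -82)
m*f = -82*2 = -164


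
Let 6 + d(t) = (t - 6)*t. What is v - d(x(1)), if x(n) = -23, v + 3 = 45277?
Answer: 44613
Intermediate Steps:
v = 45274 (v = -3 + 45277 = 45274)
d(t) = -6 + t*(-6 + t) (d(t) = -6 + (t - 6)*t = -6 + (-6 + t)*t = -6 + t*(-6 + t))
v - d(x(1)) = 45274 - (-6 + (-23)**2 - 6*(-23)) = 45274 - (-6 + 529 + 138) = 45274 - 1*661 = 45274 - 661 = 44613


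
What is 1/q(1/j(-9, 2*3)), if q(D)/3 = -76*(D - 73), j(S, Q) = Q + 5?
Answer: 11/182856 ≈ 6.0157e-5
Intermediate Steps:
j(S, Q) = 5 + Q
q(D) = 16644 - 228*D (q(D) = 3*(-76*(D - 73)) = 3*(-76*(-73 + D)) = 3*(5548 - 76*D) = 16644 - 228*D)
1/q(1/j(-9, 2*3)) = 1/(16644 - 228/(5 + 2*3)) = 1/(16644 - 228/(5 + 6)) = 1/(16644 - 228/11) = 1/(182856/11) = 11/182856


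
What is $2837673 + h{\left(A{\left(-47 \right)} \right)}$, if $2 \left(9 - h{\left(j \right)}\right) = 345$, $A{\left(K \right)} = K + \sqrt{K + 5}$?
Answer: $\frac{5675019}{2} \approx 2.8375 \cdot 10^{6}$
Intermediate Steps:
$A{\left(K \right)} = K + \sqrt{5 + K}$
$h{\left(j \right)} = - \frac{327}{2}$ ($h{\left(j \right)} = 9 - \frac{345}{2} = - \frac{327}{2}$)
$2837673 + h{\left(A{\left(-47 \right)} \right)} = 2837673 - \frac{327}{2} = \frac{5675019}{2}$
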